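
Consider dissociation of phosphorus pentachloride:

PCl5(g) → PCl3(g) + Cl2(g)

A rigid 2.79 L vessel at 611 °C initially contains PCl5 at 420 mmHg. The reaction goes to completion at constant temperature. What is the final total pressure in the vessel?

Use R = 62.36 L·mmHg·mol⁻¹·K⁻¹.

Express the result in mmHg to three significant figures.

840 mmHg

At constant T and V, P ∝ n(gas): 1 mol gas → 2 mol gas.
P_final = (2/1) × 420 = 840.0 mmHg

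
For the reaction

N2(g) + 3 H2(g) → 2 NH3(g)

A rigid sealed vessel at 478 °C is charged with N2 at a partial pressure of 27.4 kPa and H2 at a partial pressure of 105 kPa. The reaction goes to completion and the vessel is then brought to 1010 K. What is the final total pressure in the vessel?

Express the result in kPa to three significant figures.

At constant V, partial pressures at 478 °C are proportional to moles, so apply stoichiometry directly to pressures.
P(H2) required for 27.4 kPa of N2 = (3/1) × 27.4 = 82.20 kPa; available 105 kPa, so N2 is limiting.
P(H2) remaining = 105 − (3/1) × 27.4 = 22.80 kPa
P(gaseous products) = (2)/1 × 27.4 = 54.80 kPa
P_total at 478 °C = 22.80 + 54.80 = 77.60 kPa
Scaling to 1010 K: P = 77.60 × 1010/751.15 = 104.3 kPa

104 kPa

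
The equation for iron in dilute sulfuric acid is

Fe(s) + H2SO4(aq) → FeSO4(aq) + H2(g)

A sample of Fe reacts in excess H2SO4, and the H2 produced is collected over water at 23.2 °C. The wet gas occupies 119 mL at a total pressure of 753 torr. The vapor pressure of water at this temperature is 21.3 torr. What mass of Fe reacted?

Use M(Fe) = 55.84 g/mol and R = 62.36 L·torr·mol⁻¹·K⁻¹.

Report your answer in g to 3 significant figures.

0.263 g

P(H2) = 753 − 21.3 = 731.7 torr
n(H2) = PV/RT = (731.7 × 0.1190) / (62.36 × 296.35) = 0.004712 mol
n(Fe) = (1/1) × 0.004712 = 0.004712 mol
m(Fe) = 0.004712 × 55.84 = 0.2631 g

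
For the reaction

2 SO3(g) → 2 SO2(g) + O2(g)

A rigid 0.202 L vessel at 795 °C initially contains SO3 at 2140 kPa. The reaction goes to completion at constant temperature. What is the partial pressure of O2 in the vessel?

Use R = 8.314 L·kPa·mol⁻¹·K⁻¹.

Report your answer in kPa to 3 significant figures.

1070 kPa

n(SO3)₀ = PV/RT = (2140 × 0.202) / (8.314 × 1068.15) = 0.04868 mol
n(O2) = (1/2) × 0.04868 = 0.02434 mol
P(O2) = nRT/V = 0.02434 × 8.314 × 1068.15 / 0.202 = 1070 kPa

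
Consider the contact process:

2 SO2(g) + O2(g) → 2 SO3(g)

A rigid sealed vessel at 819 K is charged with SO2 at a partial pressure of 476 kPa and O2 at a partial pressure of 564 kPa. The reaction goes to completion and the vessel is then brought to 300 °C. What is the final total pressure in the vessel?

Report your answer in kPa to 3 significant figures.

561 kPa

Because the vessel is rigid and T is held at 819 K, work the stoichiometry in partial pressures (P_i = n_iRT/V).
P(O2) required for 476 kPa of SO2 = (1/2) × 476 = 238.0 kPa; available 564 kPa, so SO2 is limiting.
P(O2) remaining = 564 − (1/2) × 476 = 326.0 kPa
P(gaseous products) = (2)/2 × 476 = 476.0 kPa
P_total at 819 K = 326.0 + 476.0 = 802.0 kPa
Scaling to 300 °C: P = 802.0 × 573.15/819 = 561.3 kPa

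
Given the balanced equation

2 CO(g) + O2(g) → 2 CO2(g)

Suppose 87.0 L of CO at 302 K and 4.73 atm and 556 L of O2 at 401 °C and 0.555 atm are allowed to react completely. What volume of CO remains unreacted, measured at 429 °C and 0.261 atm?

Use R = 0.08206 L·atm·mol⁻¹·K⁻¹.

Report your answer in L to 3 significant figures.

n(CO) = PV/RT = (4.73 × 87.0) / (0.08206 × 302) = 16.61 mol
n(O2) = PV/RT = (0.555 × 556) / (0.08206 × 674.15) = 5.578 mol
For 16.61 mol CO, stoichiometry requires (1/2) × 16.61 = 8.305 mol O2; 5.578 mol is available, so O2 is limiting.
n(CO) consumed = (2/1) × 5.578 = 11.16 mol; remaining = 16.61 − 11.16 = 5.450 mol
V(CO) = nRT/P = 5.450 × 0.08206 × 702.15 / 0.261 = 1203 L

1200 L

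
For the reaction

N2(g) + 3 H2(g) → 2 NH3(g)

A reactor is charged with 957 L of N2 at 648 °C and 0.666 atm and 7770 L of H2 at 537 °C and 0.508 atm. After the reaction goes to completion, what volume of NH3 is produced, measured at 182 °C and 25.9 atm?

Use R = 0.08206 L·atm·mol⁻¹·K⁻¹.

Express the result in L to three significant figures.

n(N2) = PV/RT = (0.666 × 957) / (0.08206 × 921.15) = 8.432 mol
n(H2) = PV/RT = (0.508 × 7770) / (0.08206 × 810.15) = 59.37 mol
For 8.432 mol N2, stoichiometry requires (3/1) × 8.432 = 25.30 mol H2; 59.37 mol is available, so N2 is limiting.
n(NH3) = (2/1) × 8.432 = 16.86 mol
V(NH3) = nRT/P = 16.86 × 0.08206 × 455.15 / 25.9 = 24.31 L

24.3 L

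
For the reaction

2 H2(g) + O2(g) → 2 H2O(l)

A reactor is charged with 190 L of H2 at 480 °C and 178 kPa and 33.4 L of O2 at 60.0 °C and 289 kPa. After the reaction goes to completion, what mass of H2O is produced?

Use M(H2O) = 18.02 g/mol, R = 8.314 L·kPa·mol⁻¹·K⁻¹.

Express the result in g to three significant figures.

n(H2) = PV/RT = (178 × 190) / (8.314 × 753.15) = 5.401 mol
n(O2) = PV/RT = (289 × 33.4) / (8.314 × 333.15) = 3.485 mol
For 5.401 mol H2, stoichiometry requires (1/2) × 5.401 = 2.700 mol O2; 3.485 mol is available, so H2 is limiting.
n(H2O) = (2/2) × 5.401 = 5.401 mol
m(H2O) = 5.401 × 18.02 = 97.33 g

97.3 g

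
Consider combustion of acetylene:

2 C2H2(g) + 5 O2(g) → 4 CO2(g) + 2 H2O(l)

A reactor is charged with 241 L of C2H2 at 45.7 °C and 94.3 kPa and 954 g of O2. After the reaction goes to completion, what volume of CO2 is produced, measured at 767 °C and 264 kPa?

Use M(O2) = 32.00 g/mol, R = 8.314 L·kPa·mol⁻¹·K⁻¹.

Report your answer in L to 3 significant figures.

n(C2H2) = PV/RT = (94.3 × 241) / (8.314 × 318.85) = 8.573 mol
n(O2) = 954 / 32.00 = 29.81 mol
For 8.573 mol C2H2, stoichiometry requires (5/2) × 8.573 = 21.43 mol O2; 29.81 mol is available, so C2H2 is limiting.
n(CO2) = (4/2) × 8.573 = 17.15 mol
V(CO2) = nRT/P = 17.15 × 8.314 × 1040.15 / 264 = 561.8 L

562 L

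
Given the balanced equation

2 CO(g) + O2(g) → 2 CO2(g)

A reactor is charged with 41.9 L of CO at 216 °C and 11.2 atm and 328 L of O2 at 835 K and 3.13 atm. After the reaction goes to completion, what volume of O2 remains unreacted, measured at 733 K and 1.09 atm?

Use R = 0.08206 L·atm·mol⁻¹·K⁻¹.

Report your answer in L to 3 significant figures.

n(CO) = PV/RT = (11.2 × 41.9) / (0.08206 × 489.15) = 11.69 mol
n(O2) = PV/RT = (3.13 × 328) / (0.08206 × 835) = 14.98 mol
For 11.69 mol CO, stoichiometry requires (1/2) × 11.69 = 5.845 mol O2; 14.98 mol is available, so CO is limiting.
n(O2) consumed = (1/2) × 11.69 = 5.845 mol; remaining = 14.98 − 5.845 = 9.135 mol
V(O2) = nRT/P = 9.135 × 0.08206 × 733 / 1.09 = 504.1 L

504 L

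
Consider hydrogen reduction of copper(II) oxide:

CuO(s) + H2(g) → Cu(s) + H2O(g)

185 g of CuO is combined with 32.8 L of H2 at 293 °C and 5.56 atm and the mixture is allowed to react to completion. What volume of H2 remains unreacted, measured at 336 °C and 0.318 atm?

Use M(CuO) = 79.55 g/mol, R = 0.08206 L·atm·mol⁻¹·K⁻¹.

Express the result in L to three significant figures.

251 L

n(CuO) = 185 / 79.55 = 2.326 mol
n(H2) = PV/RT = (5.56 × 32.8) / (0.08206 × 566.15) = 3.925 mol
For 2.326 mol CuO, stoichiometry requires (1/1) × 2.326 = 2.326 mol H2; 3.925 mol is available, so CuO is limiting.
n(H2) consumed = (1/1) × 2.326 = 2.326 mol; remaining = 3.925 − 2.326 = 1.599 mol
V(H2) = nRT/P = 1.599 × 0.08206 × 609.15 / 0.318 = 251.3 L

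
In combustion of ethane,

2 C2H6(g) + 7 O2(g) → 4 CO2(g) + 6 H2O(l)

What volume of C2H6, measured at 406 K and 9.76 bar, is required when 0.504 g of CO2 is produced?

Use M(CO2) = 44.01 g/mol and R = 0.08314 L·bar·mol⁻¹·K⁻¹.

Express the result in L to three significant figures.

n(CO2) = 0.5040 / 44.01 = 0.01145 mol
n(C2H6) = (2/4) × 0.01145 = 0.005725 mol
V = nRT/P = 0.005725 × 0.08314 × 406 / 9.76 = 0.01980 L

0.0198 L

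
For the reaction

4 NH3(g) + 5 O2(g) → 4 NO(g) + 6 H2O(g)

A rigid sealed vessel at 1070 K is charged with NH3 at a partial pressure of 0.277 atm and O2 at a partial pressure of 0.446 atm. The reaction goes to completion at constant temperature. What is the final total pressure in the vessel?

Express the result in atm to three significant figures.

Because the vessel is rigid and T is held at 1070 K, work the stoichiometry in partial pressures (P_i = n_iRT/V).
P(O2) required for 0.277 atm of NH3 = (5/4) × 0.277 = 0.3463 atm; available 0.446 atm, so NH3 is limiting.
P(O2) remaining = 0.446 − (5/4) × 0.277 = 0.09975 atm
P(gaseous products) = (4+6)/4 × 0.277 = 0.6925 atm
P_total at 1070 K = 0.09975 + 0.6925 = 0.7923 atm

0.792 atm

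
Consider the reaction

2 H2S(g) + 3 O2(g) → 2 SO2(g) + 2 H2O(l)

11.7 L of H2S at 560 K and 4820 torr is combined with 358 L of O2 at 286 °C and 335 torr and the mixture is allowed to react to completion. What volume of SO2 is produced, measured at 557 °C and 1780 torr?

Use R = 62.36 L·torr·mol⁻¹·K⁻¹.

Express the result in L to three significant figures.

n(H2S) = PV/RT = (4820 × 11.7) / (62.36 × 560) = 1.615 mol
n(O2) = PV/RT = (335 × 358) / (62.36 × 559.15) = 3.439 mol
For 1.615 mol H2S, stoichiometry requires (3/2) × 1.615 = 2.422 mol O2; 3.439 mol is available, so H2S is limiting.
n(SO2) = (2/2) × 1.615 = 1.615 mol
V(SO2) = nRT/P = 1.615 × 62.36 × 830.15 / 1780 = 46.97 L

47.0 L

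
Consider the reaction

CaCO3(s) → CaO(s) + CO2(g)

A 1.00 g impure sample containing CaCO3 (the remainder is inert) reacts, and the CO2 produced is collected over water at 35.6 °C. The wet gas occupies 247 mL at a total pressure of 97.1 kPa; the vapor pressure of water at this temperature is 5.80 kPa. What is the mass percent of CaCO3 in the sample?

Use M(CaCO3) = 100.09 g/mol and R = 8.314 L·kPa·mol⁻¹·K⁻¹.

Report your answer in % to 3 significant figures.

87.9 %

P(CO2) = 97.1 − 5.80 = 91.30 kPa
n(CO2) = PV/RT = (91.30 × 0.2470) / (8.314 × 308.75) = 0.008785 mol
n(CaCO3) = (1/1) × 0.008785 = 0.008785 mol
m(CaCO3) = 0.008785 × 100.09 = 0.8793 g
%CaCO3 = 0.8793 / 1.00 × 100 = 87.93%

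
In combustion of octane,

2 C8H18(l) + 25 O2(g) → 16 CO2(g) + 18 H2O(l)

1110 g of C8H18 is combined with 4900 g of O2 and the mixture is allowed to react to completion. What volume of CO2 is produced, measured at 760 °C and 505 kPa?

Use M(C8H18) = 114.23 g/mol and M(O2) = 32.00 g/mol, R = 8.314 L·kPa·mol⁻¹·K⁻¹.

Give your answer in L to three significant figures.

1320 L

n(C8H18) = 1110 / 114.23 = 9.717 mol
n(O2) = 4900 / 32.00 = 153.1 mol
For 9.717 mol C8H18, stoichiometry requires (25/2) × 9.717 = 121.5 mol O2; 153.1 mol is available, so C8H18 is limiting.
n(CO2) = (16/2) × 9.717 = 77.74 mol
V(CO2) = nRT/P = 77.74 × 8.314 × 1033.15 / 505 = 1322 L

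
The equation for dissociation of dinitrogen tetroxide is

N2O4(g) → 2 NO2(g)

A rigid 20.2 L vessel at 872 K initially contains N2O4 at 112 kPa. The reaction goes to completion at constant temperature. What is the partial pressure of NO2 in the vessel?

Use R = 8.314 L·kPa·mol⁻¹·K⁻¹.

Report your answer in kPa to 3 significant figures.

224 kPa

n(N2O4)₀ = PV/RT = (112 × 20.2) / (8.314 × 872) = 0.3121 mol
n(NO2) = (2/1) × 0.3121 = 0.6242 mol
P(NO2) = nRT/V = 0.6242 × 8.314 × 872 / 20.2 = 224.0 kPa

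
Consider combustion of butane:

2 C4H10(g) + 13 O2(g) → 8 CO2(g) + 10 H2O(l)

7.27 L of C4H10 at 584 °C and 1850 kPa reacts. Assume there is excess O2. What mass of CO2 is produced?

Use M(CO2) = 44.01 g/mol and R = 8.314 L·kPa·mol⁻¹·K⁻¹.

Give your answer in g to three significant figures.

n(C4H10) = PV/RT = (1850 × 7.27) / (8.314 × 857.15) = 1.887 mol
n(CO2) = (8/2) × 1.887 = 7.548 mol
m(CO2) = 7.548 × 44.01 = 332.2 g

332 g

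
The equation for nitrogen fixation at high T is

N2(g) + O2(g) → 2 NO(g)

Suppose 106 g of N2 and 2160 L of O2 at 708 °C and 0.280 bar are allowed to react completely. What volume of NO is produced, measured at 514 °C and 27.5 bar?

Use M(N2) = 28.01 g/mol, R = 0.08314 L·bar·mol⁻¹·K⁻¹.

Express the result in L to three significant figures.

n(N2) = 106 / 28.01 = 3.784 mol
n(O2) = PV/RT = (0.280 × 2160) / (0.08314 × 981.15) = 7.414 mol
For 3.784 mol N2, stoichiometry requires (1/1) × 3.784 = 3.784 mol O2; 7.414 mol is available, so N2 is limiting.
n(NO) = (2/1) × 3.784 = 7.568 mol
V(NO) = nRT/P = 7.568 × 0.08314 × 787.15 / 27.5 = 18.01 L

18.0 L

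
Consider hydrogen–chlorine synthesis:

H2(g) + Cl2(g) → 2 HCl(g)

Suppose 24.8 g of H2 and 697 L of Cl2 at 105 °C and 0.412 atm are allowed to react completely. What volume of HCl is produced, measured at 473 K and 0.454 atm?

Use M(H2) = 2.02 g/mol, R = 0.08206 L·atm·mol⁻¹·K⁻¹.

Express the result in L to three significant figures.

1580 L

n(H2) = 24.8 / 2.02 = 12.28 mol
n(Cl2) = PV/RT = (0.412 × 697) / (0.08206 × 378.15) = 9.254 mol
For 12.28 mol H2, stoichiometry requires (1/1) × 12.28 = 12.28 mol Cl2; 9.254 mol is available, so Cl2 is limiting.
n(HCl) = (2/1) × 9.254 = 18.51 mol
V(HCl) = nRT/P = 18.51 × 0.08206 × 473 / 0.454 = 1582 L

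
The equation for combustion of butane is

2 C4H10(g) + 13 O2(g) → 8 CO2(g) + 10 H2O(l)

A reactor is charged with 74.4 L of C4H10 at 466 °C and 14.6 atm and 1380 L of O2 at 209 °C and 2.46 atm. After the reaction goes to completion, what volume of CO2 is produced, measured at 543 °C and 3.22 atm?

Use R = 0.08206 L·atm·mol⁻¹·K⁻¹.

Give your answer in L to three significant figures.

1100 L

n(C4H10) = PV/RT = (14.6 × 74.4) / (0.08206 × 739.15) = 17.91 mol
n(O2) = PV/RT = (2.46 × 1380) / (0.08206 × 482.15) = 85.80 mol
For 17.91 mol C4H10, stoichiometry requires (13/2) × 17.91 = 116.4 mol O2; 85.80 mol is available, so O2 is limiting.
n(CO2) = (8/13) × 85.80 = 52.80 mol
V(CO2) = nRT/P = 52.80 × 0.08206 × 816.15 / 3.22 = 1098 L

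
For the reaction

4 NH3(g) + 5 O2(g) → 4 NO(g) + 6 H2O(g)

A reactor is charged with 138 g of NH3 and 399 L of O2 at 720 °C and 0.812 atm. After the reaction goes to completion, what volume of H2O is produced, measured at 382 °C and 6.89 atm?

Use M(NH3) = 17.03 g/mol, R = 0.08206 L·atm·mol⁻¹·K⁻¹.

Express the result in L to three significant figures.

n(NH3) = 138 / 17.03 = 8.103 mol
n(O2) = PV/RT = (0.812 × 399) / (0.08206 × 993.15) = 3.975 mol
For 8.103 mol NH3, stoichiometry requires (5/4) × 8.103 = 10.13 mol O2; 3.975 mol is available, so O2 is limiting.
n(H2O) = (6/5) × 3.975 = 4.770 mol
V(H2O) = nRT/P = 4.770 × 0.08206 × 655.15 / 6.89 = 37.22 L

37.2 L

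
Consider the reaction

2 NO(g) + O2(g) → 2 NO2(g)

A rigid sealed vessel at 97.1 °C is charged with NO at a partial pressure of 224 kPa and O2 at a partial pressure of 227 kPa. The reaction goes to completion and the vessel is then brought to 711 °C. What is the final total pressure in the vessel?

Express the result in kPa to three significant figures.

Because the vessel is rigid and T is held at 97.1 °C, work the stoichiometry in partial pressures (P_i = n_iRT/V).
P(O2) required for 224 kPa of NO = (1/2) × 224 = 112.0 kPa; available 227 kPa, so NO is limiting.
P(O2) remaining = 227 − (1/2) × 224 = 115.0 kPa
P(gaseous products) = (2)/2 × 224 = 224.0 kPa
P_total at 97.1 °C = 115.0 + 224.0 = 339.0 kPa
Scaling to 711 °C: P = 339.0 × 984.15/370.25 = 901.1 kPa

901 kPa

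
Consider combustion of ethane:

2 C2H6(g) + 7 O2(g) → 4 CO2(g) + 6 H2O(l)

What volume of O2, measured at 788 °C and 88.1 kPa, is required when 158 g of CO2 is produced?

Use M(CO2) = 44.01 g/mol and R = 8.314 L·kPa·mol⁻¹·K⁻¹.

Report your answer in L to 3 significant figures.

629 L

n(CO2) = 158.0 / 44.01 = 3.590 mol
n(O2) = (7/4) × 3.590 = 6.282 mol
V = nRT/P = 6.282 × 8.314 × 1061.15 / 88.1 = 629.1 L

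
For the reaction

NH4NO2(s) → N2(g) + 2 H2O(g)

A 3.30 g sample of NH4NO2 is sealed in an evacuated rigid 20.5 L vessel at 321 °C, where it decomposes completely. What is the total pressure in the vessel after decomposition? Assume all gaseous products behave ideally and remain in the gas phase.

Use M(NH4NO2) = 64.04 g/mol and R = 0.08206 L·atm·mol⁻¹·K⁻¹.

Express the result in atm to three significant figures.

n(NH4NO2) = 3.30 / 64.04 = 0.05153 mol
n(gas produced) = (3/1) × 0.05153 = 0.1546 mol
P = nRT/V = 0.1546 × 0.08206 × 594.15 / 20.5 = 0.3677 atm

0.368 atm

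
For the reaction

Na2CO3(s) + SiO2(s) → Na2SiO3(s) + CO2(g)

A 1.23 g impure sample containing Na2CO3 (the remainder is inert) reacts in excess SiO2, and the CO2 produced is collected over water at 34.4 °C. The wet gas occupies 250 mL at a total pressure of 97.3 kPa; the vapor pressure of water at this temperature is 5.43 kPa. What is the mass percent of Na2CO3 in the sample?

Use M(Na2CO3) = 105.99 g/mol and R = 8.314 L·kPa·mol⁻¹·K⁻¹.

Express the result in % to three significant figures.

P(CO2) = 97.3 − 5.43 = 91.87 kPa
n(CO2) = PV/RT = (91.87 × 0.2500) / (8.314 × 307.55) = 0.008982 mol
n(Na2CO3) = (1/1) × 0.008982 = 0.008982 mol
m(Na2CO3) = 0.008982 × 105.99 = 0.9520 g
%Na2CO3 = 0.9520 / 1.23 × 100 = 77.40%

77.4 %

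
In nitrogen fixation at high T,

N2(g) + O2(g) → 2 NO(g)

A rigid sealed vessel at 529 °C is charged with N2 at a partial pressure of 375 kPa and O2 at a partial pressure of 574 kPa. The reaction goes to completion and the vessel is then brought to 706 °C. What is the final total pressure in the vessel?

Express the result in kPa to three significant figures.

At constant V, partial pressures at 529 °C are proportional to moles, so apply stoichiometry directly to pressures.
P(O2) required for 375 kPa of N2 = (1/1) × 375 = 375.0 kPa; available 574 kPa, so N2 is limiting.
P(O2) remaining = 574 − (1/1) × 375 = 199.0 kPa
P(gaseous products) = (2)/1 × 375 = 750.0 kPa
P_total at 529 °C = 199.0 + 750.0 = 949.0 kPa
Scaling to 706 °C: P = 949.0 × 979.15/802.15 = 1158 kPa

1160 kPa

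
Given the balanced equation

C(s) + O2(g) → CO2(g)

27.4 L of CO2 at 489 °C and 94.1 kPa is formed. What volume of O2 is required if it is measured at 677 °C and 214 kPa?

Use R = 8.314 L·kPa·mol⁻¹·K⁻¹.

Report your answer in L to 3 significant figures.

n(CO2) = PV/RT = (94.1 × 27.4) / (8.314 × 762.15) = 0.4069 mol
n(O2) = (1/1) × 0.4069 = 0.4069 mol
V = nRT/P = 0.4069 × 8.314 × 950.15 / 214 = 15.02 L

15.0 L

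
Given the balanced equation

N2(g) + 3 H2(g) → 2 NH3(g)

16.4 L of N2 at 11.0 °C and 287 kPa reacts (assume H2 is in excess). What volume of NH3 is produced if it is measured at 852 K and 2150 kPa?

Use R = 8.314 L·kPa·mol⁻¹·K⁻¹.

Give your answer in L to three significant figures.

n(N2) = PV/RT = (287 × 16.4) / (8.314 × 284.15) = 1.992 mol
n(NH3) = (2/1) × 1.992 = 3.984 mol
V = nRT/P = 3.984 × 8.314 × 852 / 2150 = 13.13 L

13.1 L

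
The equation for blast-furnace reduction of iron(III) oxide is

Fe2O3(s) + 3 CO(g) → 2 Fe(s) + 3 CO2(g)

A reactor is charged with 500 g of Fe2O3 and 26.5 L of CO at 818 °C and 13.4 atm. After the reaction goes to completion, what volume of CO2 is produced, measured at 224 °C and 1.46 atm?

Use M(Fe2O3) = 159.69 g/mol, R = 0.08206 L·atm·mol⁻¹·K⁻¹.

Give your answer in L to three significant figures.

n(Fe2O3) = 500 / 159.69 = 3.131 mol
n(CO) = PV/RT = (13.4 × 26.5) / (0.08206 × 1091.15) = 3.966 mol
For 3.131 mol Fe2O3, stoichiometry requires (3/1) × 3.131 = 9.393 mol CO; 3.966 mol is available, so CO is limiting.
n(CO2) = (3/3) × 3.966 = 3.966 mol
V(CO2) = nRT/P = 3.966 × 0.08206 × 497.15 / 1.46 = 110.8 L

111 L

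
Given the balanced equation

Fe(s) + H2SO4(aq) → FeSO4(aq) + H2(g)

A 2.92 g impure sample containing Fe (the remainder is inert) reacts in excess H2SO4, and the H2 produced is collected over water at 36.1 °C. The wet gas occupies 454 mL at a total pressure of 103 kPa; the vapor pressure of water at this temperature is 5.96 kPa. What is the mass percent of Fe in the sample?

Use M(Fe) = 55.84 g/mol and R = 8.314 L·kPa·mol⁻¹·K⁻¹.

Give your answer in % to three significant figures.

P(H2) = 103 − 5.96 = 97.04 kPa
n(H2) = PV/RT = (97.04 × 0.4540) / (8.314 × 309.25) = 0.01714 mol
n(Fe) = (1/1) × 0.01714 = 0.01714 mol
m(Fe) = 0.01714 × 55.84 = 0.9571 g
%Fe = 0.9571 / 2.92 × 100 = 32.78%

32.8 %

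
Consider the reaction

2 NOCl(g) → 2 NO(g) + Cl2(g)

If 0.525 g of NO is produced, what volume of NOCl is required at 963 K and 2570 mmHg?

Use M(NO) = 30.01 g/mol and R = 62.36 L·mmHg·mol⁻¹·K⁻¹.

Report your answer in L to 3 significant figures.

0.409 L

n(NO) = 0.5250 / 30.01 = 0.01749 mol
n(NOCl) = (2/2) × 0.01749 = 0.01749 mol
V = nRT/P = 0.01749 × 62.36 × 963 / 2570 = 0.4087 L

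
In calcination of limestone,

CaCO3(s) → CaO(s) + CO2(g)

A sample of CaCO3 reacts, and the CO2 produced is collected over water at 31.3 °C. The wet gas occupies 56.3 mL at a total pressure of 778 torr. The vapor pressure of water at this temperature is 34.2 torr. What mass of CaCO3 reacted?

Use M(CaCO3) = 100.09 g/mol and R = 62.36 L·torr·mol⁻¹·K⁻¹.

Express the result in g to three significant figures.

0.221 g

P(CO2) = 778 − 34.2 = 743.8 torr
n(CO2) = PV/RT = (743.8 × 0.05630) / (62.36 × 304.45) = 0.002206 mol
n(CaCO3) = (1/1) × 0.002206 = 0.002206 mol
m(CaCO3) = 0.002206 × 100.09 = 0.2208 g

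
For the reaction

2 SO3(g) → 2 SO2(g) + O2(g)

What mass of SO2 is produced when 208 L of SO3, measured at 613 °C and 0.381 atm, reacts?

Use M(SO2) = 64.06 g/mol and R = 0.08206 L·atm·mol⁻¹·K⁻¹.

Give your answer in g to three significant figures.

n(SO3) = PV/RT = (0.381 × 208) / (0.08206 × 886.15) = 1.090 mol
n(SO2) = (2/2) × 1.090 = 1.090 mol
m(SO2) = 1.090 × 64.06 = 69.83 g

69.8 g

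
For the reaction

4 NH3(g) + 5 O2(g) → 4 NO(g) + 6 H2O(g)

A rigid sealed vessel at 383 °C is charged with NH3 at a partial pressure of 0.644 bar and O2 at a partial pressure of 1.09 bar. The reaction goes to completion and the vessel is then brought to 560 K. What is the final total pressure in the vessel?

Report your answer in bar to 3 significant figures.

1.62 bar

With V and T fixed, P_i ∝ n_i, so the mole ratios apply directly to partial pressures at 383 °C.
P(O2) required for 0.644 bar of NH3 = (5/4) × 0.644 = 0.8050 bar; available 1.09 bar, so NH3 is limiting.
P(O2) remaining = 1.09 − (5/4) × 0.644 = 0.2850 bar
P(gaseous products) = (4+6)/4 × 0.644 = 1.610 bar
P_total at 383 °C = 0.2850 + 1.610 = 1.895 bar
Scaling to 560 K: P = 1.895 × 560/656.15 = 1.617 bar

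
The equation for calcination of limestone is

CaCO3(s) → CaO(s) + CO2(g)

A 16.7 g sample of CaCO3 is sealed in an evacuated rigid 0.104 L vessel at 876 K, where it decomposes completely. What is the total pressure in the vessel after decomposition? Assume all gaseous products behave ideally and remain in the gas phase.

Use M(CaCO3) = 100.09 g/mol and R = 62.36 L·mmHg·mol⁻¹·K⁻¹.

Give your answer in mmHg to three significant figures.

87600 mmHg

n(CaCO3) = 16.7 / 100.09 = 0.1668 mol
n(gas produced) = (1/1) × 0.1668 = 0.1668 mol
P = nRT/V = 0.1668 × 62.36 × 876 / 0.104 = 87610 mmHg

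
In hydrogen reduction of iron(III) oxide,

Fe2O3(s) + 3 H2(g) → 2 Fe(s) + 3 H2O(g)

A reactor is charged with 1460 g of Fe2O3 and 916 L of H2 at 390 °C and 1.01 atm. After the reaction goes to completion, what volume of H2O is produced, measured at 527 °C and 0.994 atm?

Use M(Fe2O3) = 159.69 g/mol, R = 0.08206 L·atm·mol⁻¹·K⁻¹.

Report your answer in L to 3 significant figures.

n(Fe2O3) = 1460 / 159.69 = 9.143 mol
n(H2) = PV/RT = (1.01 × 916) / (0.08206 × 663.15) = 17.00 mol
For 9.143 mol Fe2O3, stoichiometry requires (3/1) × 9.143 = 27.43 mol H2; 17.00 mol is available, so H2 is limiting.
n(H2O) = (3/3) × 17.00 = 17.00 mol
V(H2O) = nRT/P = 17.00 × 0.08206 × 800.15 / 0.994 = 1123 L

1120 L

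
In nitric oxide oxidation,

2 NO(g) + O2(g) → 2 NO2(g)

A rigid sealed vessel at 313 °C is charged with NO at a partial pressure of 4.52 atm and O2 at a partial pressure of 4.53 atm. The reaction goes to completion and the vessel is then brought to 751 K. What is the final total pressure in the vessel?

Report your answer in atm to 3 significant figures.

Because the vessel is rigid and T is held at 313 °C, work the stoichiometry in partial pressures (P_i = n_iRT/V).
P(O2) required for 4.52 atm of NO = (1/2) × 4.52 = 2.260 atm; available 4.53 atm, so NO is limiting.
P(O2) remaining = 4.53 − (1/2) × 4.52 = 2.270 atm
P(gaseous products) = (2)/2 × 4.52 = 4.520 atm
P_total at 313 °C = 2.270 + 4.520 = 6.790 atm
Scaling to 751 K: P = 6.790 × 751/586.15 = 8.700 atm

8.70 atm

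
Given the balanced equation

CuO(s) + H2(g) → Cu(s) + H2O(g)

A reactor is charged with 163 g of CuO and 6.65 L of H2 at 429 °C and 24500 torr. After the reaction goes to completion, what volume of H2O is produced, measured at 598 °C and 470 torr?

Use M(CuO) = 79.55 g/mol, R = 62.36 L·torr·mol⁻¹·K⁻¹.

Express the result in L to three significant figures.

n(CuO) = 163 / 79.55 = 2.049 mol
n(H2) = PV/RT = (24500 × 6.65) / (62.36 × 702.15) = 3.721 mol
For 2.049 mol CuO, stoichiometry requires (1/1) × 2.049 = 2.049 mol H2; 3.721 mol is available, so CuO is limiting.
n(H2O) = (1/1) × 2.049 = 2.049 mol
V(H2O) = nRT/P = 2.049 × 62.36 × 871.15 / 470 = 236.8 L

237 L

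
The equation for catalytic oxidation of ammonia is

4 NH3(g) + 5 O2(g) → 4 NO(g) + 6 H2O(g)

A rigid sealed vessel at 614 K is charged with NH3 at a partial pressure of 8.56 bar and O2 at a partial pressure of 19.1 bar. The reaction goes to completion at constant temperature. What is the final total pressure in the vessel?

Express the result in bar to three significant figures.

29.8 bar

With V and T fixed, P_i ∝ n_i, so the mole ratios apply directly to partial pressures at 614 K.
P(O2) required for 8.56 bar of NH3 = (5/4) × 8.56 = 10.70 bar; available 19.1 bar, so NH3 is limiting.
P(O2) remaining = 19.1 − (5/4) × 8.56 = 8.400 bar
P(gaseous products) = (4+6)/4 × 8.56 = 21.40 bar
P_total at 614 K = 8.400 + 21.40 = 29.80 bar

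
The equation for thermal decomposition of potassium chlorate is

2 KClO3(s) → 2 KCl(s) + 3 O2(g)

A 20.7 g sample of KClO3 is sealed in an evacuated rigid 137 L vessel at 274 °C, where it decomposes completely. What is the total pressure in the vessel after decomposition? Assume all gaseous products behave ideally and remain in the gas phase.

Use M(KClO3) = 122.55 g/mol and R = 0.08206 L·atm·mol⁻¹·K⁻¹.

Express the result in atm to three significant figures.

n(KClO3) = 20.7 / 122.55 = 0.1689 mol
n(gas produced) = (3/2) × 0.1689 = 0.2533 mol
P = nRT/V = 0.2533 × 0.08206 × 547.15 / 137 = 0.08301 atm

0.0830 atm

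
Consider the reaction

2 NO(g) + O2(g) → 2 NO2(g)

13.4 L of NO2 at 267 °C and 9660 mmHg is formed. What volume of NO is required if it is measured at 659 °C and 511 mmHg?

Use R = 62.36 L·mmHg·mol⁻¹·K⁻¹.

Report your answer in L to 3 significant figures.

n(NO2) = PV/RT = (9660 × 13.4) / (62.36 × 540.15) = 3.843 mol
n(NO) = (2/2) × 3.843 = 3.843 mol
V = nRT/P = 3.843 × 62.36 × 932.15 / 511 = 437.2 L

437 L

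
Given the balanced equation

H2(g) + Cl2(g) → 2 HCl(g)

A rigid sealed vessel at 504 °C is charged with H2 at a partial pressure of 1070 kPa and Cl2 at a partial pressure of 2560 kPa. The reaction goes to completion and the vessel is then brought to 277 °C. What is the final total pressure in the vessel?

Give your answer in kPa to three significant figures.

2570 kPa

At constant V, partial pressures at 504 °C are proportional to moles, so apply stoichiometry directly to pressures.
P(Cl2) required for 1070 kPa of H2 = (1/1) × 1070 = 1070 kPa; available 2560 kPa, so H2 is limiting.
P(Cl2) remaining = 2560 − (1/1) × 1070 = 1490 kPa
P(gaseous products) = (2)/1 × 1070 = 2140 kPa
P_total at 504 °C = 1490 + 2140 = 3630 kPa
Scaling to 277 °C: P = 3630 × 550.15/777.15 = 2570 kPa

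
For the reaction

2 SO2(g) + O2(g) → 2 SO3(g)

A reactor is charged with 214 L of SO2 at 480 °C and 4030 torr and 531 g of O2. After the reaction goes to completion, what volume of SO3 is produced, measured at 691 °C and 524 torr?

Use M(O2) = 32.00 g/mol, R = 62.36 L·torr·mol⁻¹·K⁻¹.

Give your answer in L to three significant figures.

2110 L

n(SO2) = PV/RT = (4030 × 214) / (62.36 × 753.15) = 18.36 mol
n(O2) = 531 / 32.00 = 16.59 mol
For 18.36 mol SO2, stoichiometry requires (1/2) × 18.36 = 9.180 mol O2; 16.59 mol is available, so SO2 is limiting.
n(SO3) = (2/2) × 18.36 = 18.36 mol
V(SO3) = nRT/P = 18.36 × 62.36 × 964.15 / 524 = 2107 L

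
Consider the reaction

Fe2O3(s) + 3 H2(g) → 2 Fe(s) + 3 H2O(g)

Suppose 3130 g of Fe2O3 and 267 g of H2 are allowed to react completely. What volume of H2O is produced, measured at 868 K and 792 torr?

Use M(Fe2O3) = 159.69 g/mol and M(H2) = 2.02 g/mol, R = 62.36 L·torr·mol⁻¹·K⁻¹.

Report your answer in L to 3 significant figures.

4020 L

n(Fe2O3) = 3130 / 159.69 = 19.60 mol
n(H2) = 267 / 2.02 = 132.2 mol
For 19.60 mol Fe2O3, stoichiometry requires (3/1) × 19.60 = 58.80 mol H2; 132.2 mol is available, so Fe2O3 is limiting.
n(H2O) = (3/1) × 19.60 = 58.80 mol
V(H2O) = nRT/P = 58.80 × 62.36 × 868 / 792 = 4019 L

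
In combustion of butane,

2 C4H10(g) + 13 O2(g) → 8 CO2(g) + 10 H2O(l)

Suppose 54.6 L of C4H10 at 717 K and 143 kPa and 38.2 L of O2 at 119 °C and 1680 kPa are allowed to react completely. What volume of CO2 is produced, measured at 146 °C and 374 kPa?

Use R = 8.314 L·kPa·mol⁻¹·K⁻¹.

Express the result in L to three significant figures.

48.8 L

n(C4H10) = PV/RT = (143 × 54.6) / (8.314 × 717) = 1.310 mol
n(O2) = PV/RT = (1680 × 38.2) / (8.314 × 392.15) = 19.68 mol
For 1.310 mol C4H10, stoichiometry requires (13/2) × 1.310 = 8.515 mol O2; 19.68 mol is available, so C4H10 is limiting.
n(CO2) = (8/2) × 1.310 = 5.240 mol
V(CO2) = nRT/P = 5.240 × 8.314 × 419.15 / 374 = 48.82 L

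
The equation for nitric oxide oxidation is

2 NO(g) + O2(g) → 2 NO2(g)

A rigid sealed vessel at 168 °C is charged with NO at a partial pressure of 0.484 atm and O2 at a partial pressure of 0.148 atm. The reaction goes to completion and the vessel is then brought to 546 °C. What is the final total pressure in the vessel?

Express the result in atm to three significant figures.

At constant V, partial pressures at 168 °C are proportional to moles, so apply stoichiometry directly to pressures.
P(O2) required for 0.484 atm of NO = (1/2) × 0.484 = 0.2420 atm; available 0.148 atm, so O2 is limiting.
P(NO) remaining = 0.484 − (2/1) × 0.148 = 0.1880 atm
P(gaseous products) = (2)/1 × 0.148 = 0.2960 atm
P_total at 168 °C = 0.1880 + 0.2960 = 0.4840 atm
Scaling to 546 °C: P = 0.4840 × 819.15/441.15 = 0.8987 atm

0.899 atm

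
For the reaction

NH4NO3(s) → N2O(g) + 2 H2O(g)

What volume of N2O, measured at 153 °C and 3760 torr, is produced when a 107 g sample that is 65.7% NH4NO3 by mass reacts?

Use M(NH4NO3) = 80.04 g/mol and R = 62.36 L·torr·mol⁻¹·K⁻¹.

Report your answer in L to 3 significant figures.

mass of NH4NO3 = 107 × 65.7/100 = 70.30 g
n(NH4NO3) = 70.30 / 80.04 = 0.8783 mol
n(N2O) = (1/1) × 0.8783 = 0.8783 mol
V = nRT/P = 0.8783 × 62.36 × 426.15 / 3760 = 6.208 L

6.21 L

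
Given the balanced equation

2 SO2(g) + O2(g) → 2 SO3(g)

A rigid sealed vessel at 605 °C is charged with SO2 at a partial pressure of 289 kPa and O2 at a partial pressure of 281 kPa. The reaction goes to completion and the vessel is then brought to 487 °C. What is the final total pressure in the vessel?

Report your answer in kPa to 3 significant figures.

With V and T fixed, P_i ∝ n_i, so the mole ratios apply directly to partial pressures at 605 °C.
P(O2) required for 289 kPa of SO2 = (1/2) × 289 = 144.5 kPa; available 281 kPa, so SO2 is limiting.
P(O2) remaining = 281 − (1/2) × 289 = 136.5 kPa
P(gaseous products) = (2)/2 × 289 = 289.0 kPa
P_total at 605 °C = 136.5 + 289.0 = 425.5 kPa
Scaling to 487 °C: P = 425.5 × 760.15/878.15 = 368.3 kPa

368 kPa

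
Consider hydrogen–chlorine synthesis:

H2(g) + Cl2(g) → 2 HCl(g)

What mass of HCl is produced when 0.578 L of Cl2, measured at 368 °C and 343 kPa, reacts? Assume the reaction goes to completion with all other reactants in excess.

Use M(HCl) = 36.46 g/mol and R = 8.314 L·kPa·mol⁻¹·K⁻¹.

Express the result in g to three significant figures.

n(Cl2) = PV/RT = (343 × 0.578) / (8.314 × 641.15) = 0.03719 mol
n(HCl) = (2/1) × 0.03719 = 0.07438 mol
m(HCl) = 0.07438 × 36.46 = 2.712 g

2.71 g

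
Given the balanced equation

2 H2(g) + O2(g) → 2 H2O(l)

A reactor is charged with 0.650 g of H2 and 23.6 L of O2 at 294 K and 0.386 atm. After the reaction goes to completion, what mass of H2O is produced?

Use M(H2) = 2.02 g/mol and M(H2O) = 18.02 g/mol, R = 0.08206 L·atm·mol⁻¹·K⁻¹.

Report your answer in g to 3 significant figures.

5.80 g

n(H2) = 0.650 / 2.02 = 0.3218 mol
n(O2) = PV/RT = (0.386 × 23.6) / (0.08206 × 294) = 0.3776 mol
For 0.3218 mol H2, stoichiometry requires (1/2) × 0.3218 = 0.1609 mol O2; 0.3776 mol is available, so H2 is limiting.
n(H2O) = (2/2) × 0.3218 = 0.3218 mol
m(H2O) = 0.3218 × 18.02 = 5.799 g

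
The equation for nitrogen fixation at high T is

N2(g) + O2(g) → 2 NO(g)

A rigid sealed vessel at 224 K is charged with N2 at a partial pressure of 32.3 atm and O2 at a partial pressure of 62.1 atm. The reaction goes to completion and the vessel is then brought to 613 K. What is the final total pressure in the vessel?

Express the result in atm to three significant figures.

258 atm

With V and T fixed, P_i ∝ n_i, so the mole ratios apply directly to partial pressures at 224 K.
P(O2) required for 32.3 atm of N2 = (1/1) × 32.3 = 32.30 atm; available 62.1 atm, so N2 is limiting.
P(O2) remaining = 62.1 − (1/1) × 32.3 = 29.80 atm
P(gaseous products) = (2)/1 × 32.3 = 64.60 atm
P_total at 224 K = 29.80 + 64.60 = 94.40 atm
Scaling to 613 K: P = 94.40 × 613/224 = 258.3 atm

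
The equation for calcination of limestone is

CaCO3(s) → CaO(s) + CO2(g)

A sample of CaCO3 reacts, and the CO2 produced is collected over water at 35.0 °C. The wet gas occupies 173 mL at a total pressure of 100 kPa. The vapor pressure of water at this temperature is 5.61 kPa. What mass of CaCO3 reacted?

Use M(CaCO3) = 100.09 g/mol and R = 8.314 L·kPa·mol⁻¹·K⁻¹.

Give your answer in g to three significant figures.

0.638 g

P(CO2) = 100 − 5.61 = 94.39 kPa
n(CO2) = PV/RT = (94.39 × 0.1730) / (8.314 × 308.15) = 0.006374 mol
n(CaCO3) = (1/1) × 0.006374 = 0.006374 mol
m(CaCO3) = 0.006374 × 100.09 = 0.6380 g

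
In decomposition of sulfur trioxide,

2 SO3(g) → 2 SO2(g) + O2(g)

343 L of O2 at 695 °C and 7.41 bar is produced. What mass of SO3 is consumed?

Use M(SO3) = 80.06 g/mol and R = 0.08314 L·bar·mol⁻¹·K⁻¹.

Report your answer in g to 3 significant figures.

n(O2) = PV/RT = (7.41 × 343) / (0.08314 × 968.15) = 31.58 mol
n(SO3) = (2/1) × 31.58 = 63.16 mol
m(SO3) = 63.16 × 80.06 = 5057 g

5060 g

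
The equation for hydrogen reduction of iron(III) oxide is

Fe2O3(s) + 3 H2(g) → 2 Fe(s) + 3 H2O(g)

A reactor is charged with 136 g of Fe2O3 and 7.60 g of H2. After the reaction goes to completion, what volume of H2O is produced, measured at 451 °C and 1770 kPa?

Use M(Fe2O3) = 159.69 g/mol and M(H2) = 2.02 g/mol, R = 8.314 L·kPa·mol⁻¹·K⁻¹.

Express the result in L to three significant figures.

8.69 L

n(Fe2O3) = 136 / 159.69 = 0.8517 mol
n(H2) = 7.60 / 2.02 = 3.762 mol
For 0.8517 mol Fe2O3, stoichiometry requires (3/1) × 0.8517 = 2.555 mol H2; 3.762 mol is available, so Fe2O3 is limiting.
n(H2O) = (3/1) × 0.8517 = 2.555 mol
V(H2O) = nRT/P = 2.555 × 8.314 × 724.15 / 1770 = 8.691 L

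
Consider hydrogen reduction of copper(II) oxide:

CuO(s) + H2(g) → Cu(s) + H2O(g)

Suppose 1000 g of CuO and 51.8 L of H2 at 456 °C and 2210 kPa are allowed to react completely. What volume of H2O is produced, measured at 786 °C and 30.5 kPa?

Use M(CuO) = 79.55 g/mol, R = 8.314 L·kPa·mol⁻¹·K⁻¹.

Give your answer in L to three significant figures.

n(CuO) = 1000 / 79.55 = 12.57 mol
n(H2) = PV/RT = (2210 × 51.8) / (8.314 × 729.15) = 18.88 mol
For 12.57 mol CuO, stoichiometry requires (1/1) × 12.57 = 12.57 mol H2; 18.88 mol is available, so CuO is limiting.
n(H2O) = (1/1) × 12.57 = 12.57 mol
V(H2O) = nRT/P = 12.57 × 8.314 × 1059.15 / 30.5 = 3629 L

3630 L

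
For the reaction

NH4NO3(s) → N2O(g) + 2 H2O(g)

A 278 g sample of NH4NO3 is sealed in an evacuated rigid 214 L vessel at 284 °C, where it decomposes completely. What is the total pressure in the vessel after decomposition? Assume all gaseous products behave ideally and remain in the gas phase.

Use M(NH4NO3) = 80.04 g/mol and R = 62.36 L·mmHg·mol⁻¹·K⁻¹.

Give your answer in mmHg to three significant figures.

1690 mmHg

n(NH4NO3) = 278 / 80.04 = 3.473 mol
n(gas produced) = (3/1) × 3.473 = 10.42 mol
P = nRT/V = 10.42 × 62.36 × 557.15 / 214 = 1692 mmHg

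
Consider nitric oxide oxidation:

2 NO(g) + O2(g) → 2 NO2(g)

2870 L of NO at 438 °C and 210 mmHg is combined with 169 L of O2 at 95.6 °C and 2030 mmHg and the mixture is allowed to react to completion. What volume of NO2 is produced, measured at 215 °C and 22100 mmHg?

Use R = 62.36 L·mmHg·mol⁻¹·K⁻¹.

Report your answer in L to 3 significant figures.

n(NO) = PV/RT = (210 × 2870) / (62.36 × 711.15) = 13.59 mol
n(O2) = PV/RT = (2030 × 169) / (62.36 × 368.75) = 14.92 mol
For 13.59 mol NO, stoichiometry requires (1/2) × 13.59 = 6.795 mol O2; 14.92 mol is available, so NO is limiting.
n(NO2) = (2/2) × 13.59 = 13.59 mol
V(NO2) = nRT/P = 13.59 × 62.36 × 488.15 / 22100 = 18.72 L

18.7 L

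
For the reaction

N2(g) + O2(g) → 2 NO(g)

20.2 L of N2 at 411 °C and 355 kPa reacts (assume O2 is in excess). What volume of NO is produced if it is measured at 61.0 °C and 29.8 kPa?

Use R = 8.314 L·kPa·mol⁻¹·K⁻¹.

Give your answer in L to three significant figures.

n(N2) = PV/RT = (355 × 20.2) / (8.314 × 684.15) = 1.261 mol
n(NO) = (2/1) × 1.261 = 2.522 mol
V = nRT/P = 2.522 × 8.314 × 334.15 / 29.8 = 235.1 L

235 L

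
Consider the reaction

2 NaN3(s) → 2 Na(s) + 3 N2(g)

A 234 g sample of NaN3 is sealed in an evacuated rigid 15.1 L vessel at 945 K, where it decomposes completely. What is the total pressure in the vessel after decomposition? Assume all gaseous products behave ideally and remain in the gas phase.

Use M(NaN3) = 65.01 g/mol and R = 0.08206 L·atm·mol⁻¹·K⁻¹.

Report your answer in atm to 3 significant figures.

n(NaN3) = 234 / 65.01 = 3.599 mol
n(gas produced) = (3/2) × 3.599 = 5.399 mol
P = nRT/V = 5.399 × 0.08206 × 945 / 15.1 = 27.73 atm

27.7 atm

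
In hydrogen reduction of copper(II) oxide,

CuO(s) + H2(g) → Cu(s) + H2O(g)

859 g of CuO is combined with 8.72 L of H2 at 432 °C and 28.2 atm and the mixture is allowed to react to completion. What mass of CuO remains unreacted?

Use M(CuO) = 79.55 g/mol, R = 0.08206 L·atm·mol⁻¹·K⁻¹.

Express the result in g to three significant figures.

521 g

n(CuO) = 859 / 79.55 = 10.80 mol
n(H2) = PV/RT = (28.2 × 8.72) / (0.08206 × 705.15) = 4.250 mol
For 10.80 mol CuO, stoichiometry requires (1/1) × 10.80 = 10.80 mol H2; 4.250 mol is available, so H2 is limiting.
n(CuO) consumed = (1/1) × 4.250 = 4.250 mol; remaining = 10.80 − 4.250 = 6.550 mol
m(CuO) = 6.550 × 79.55 = 521.1 g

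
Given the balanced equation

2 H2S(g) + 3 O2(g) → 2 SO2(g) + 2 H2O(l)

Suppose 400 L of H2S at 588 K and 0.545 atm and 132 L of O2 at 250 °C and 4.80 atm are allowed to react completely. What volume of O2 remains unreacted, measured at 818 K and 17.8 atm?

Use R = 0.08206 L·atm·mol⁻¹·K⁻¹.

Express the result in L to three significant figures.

30.1 L

n(H2S) = PV/RT = (0.545 × 400) / (0.08206 × 588) = 4.518 mol
n(O2) = PV/RT = (4.80 × 132) / (0.08206 × 523.15) = 14.76 mol
For 4.518 mol H2S, stoichiometry requires (3/2) × 4.518 = 6.777 mol O2; 14.76 mol is available, so H2S is limiting.
n(O2) consumed = (3/2) × 4.518 = 6.777 mol; remaining = 14.76 − 6.777 = 7.983 mol
V(O2) = nRT/P = 7.983 × 0.08206 × 818 / 17.8 = 30.10 L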